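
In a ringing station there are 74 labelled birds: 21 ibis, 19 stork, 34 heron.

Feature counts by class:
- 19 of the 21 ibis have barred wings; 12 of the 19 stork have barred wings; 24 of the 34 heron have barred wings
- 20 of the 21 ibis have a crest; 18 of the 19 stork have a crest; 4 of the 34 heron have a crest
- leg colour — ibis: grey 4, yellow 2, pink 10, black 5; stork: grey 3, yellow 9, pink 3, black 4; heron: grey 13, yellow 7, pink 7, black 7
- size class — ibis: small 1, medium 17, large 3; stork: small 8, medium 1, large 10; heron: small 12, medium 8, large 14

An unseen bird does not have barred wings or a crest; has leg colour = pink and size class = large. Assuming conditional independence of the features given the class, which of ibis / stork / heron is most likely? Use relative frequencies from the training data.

ibis: (21/74) × (2/21) × (1/21) × (10/21) × (3/21) ≈ 0.0000875511
stork: (19/74) × (7/19) × (1/19) × (3/19) × (10/19) ≈ 0.000413739
heron: (34/74) × (10/34) × (30/34) × (7/34) × (14/34) ≈ 0.0101083
Highest score → heron.

heron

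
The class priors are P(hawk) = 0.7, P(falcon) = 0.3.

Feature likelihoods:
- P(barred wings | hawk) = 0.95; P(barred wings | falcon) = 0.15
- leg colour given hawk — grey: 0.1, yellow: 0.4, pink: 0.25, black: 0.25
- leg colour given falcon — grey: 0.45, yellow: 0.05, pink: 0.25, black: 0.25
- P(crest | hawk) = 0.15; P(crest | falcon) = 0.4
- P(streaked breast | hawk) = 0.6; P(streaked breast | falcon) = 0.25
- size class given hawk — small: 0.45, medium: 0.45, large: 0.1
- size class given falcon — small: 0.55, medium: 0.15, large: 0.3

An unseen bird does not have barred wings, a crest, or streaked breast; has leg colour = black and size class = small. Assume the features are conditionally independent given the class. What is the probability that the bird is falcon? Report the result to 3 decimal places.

0.922

hawk: 0.7 × (1−0.95) × 0.25 × (1−0.15) × (1−0.6) × 0.45 = 0.00133875
falcon: 0.3 × (1−0.15) × 0.25 × (1−0.4) × (1−0.25) × 0.55 = 0.015778125
P(falcon | x) = 0.015778125 / 0.017116875 ≈ 0.922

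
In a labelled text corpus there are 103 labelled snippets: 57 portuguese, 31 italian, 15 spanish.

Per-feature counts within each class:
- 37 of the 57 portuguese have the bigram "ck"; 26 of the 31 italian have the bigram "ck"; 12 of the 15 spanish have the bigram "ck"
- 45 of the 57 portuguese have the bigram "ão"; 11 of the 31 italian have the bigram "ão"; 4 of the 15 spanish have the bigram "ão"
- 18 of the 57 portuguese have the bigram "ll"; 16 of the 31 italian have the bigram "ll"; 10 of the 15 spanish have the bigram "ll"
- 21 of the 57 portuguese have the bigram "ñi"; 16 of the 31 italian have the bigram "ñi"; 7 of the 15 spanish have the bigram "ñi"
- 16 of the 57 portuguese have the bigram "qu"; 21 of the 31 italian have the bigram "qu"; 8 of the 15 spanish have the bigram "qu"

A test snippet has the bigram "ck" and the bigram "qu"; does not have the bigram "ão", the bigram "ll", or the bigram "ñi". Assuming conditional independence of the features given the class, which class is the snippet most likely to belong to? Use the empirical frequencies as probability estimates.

italian

portuguese: (57/103) × (37/57) × (12/57) × (39/57) × (36/57) × (16/57) ≈ 0.00917347
italian: (31/103) × (26/31) × (20/31) × (15/31) × (15/31) × (21/31) ≈ 0.0258298
spanish: (15/103) × (12/15) × (11/15) × (5/15) × (8/15) × (8/15) ≈ 0.00810068
Highest score → italian.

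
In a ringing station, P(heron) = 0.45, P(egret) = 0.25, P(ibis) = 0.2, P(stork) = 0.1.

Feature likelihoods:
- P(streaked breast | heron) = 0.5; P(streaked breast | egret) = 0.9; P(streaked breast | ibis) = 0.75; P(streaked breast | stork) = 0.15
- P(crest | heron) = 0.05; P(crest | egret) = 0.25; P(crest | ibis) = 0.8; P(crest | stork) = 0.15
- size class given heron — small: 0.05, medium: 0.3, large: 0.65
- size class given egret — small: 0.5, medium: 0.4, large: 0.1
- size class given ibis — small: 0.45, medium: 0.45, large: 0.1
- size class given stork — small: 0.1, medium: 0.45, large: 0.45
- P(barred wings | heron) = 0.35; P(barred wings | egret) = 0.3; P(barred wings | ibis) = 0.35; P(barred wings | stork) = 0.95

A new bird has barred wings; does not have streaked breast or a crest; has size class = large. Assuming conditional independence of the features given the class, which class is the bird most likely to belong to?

heron: 0.45 × (1−0.5) × (1−0.05) × 0.65 × 0.35 = 0.048628125
egret: 0.25 × (1−0.9) × (1−0.25) × 0.1 × 0.3 = 0.0005625
ibis: 0.2 × (1−0.75) × (1−0.8) × 0.1 × 0.35 = 0.00035
stork: 0.1 × (1−0.15) × (1−0.15) × 0.45 × 0.95 = 0.030886875
Highest score → heron.

heron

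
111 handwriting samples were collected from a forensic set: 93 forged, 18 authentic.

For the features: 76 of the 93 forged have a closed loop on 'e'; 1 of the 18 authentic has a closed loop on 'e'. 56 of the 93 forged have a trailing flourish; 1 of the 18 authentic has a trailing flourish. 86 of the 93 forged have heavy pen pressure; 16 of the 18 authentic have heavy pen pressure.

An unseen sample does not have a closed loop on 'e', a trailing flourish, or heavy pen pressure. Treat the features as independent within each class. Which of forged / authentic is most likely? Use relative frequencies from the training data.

forged: (93/111) × (17/93) × (37/93) × (7/93) ≈ 0.00458627
authentic: (18/111) × (17/18) × (17/18) × (2/18) ≈ 0.0160716
Highest score → authentic.

authentic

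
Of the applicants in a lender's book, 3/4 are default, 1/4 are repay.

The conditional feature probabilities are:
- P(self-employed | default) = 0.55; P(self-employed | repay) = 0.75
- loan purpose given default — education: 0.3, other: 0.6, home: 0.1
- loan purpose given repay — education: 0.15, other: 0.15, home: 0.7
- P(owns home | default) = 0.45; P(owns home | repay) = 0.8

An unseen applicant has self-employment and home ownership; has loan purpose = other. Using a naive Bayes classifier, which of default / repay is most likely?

default: 0.75 × 0.55 × 0.6 × 0.45 = 0.111375
repay: 0.25 × 0.75 × 0.15 × 0.8 = 0.0225
Highest score → default.

default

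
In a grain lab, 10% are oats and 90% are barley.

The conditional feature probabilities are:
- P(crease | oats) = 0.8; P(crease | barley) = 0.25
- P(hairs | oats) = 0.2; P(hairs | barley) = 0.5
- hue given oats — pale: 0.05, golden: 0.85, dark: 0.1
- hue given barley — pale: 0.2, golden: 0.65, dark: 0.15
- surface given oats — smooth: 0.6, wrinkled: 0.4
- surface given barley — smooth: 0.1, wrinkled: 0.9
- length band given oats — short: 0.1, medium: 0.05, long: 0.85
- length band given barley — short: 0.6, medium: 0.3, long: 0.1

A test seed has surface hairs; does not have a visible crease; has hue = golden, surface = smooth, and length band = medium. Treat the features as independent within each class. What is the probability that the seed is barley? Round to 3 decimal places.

oats: 0.1 × (1−0.8) × 0.2 × 0.85 × 0.6 × 0.05 = 0.000102
barley: 0.9 × (1−0.25) × 0.5 × 0.65 × 0.1 × 0.3 = 0.00658125
P(barley | x) = 0.00658125 / 0.00668325 ≈ 0.985

0.985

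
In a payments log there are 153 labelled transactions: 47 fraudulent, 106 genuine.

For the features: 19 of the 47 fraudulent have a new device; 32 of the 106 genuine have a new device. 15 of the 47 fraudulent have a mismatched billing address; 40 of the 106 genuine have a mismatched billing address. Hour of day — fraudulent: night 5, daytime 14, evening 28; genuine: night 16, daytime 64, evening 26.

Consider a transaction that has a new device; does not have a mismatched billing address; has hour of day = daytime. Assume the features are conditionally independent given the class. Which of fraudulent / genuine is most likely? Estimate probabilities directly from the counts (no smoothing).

fraudulent: (47/153) × (19/47) × (32/47) × (14/47) ≈ 0.0251851
genuine: (106/153) × (32/106) × (66/106) × (64/106) ≈ 0.0786268
Highest score → genuine.

genuine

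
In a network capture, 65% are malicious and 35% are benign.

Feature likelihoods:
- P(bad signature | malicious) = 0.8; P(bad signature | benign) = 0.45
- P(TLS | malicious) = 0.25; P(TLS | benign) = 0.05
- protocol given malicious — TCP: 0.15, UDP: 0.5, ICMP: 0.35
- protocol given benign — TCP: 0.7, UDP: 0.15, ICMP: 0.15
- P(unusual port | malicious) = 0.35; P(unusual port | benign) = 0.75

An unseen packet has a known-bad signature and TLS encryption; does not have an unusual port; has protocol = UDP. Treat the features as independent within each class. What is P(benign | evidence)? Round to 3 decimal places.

0.007

malicious: 0.65 × 0.8 × 0.25 × 0.5 × (1−0.35) = 0.04225
benign: 0.35 × 0.45 × 0.05 × 0.15 × (1−0.75) = 0.0002953125
P(benign | x) = 0.0002953125 / 0.0425453125 ≈ 0.007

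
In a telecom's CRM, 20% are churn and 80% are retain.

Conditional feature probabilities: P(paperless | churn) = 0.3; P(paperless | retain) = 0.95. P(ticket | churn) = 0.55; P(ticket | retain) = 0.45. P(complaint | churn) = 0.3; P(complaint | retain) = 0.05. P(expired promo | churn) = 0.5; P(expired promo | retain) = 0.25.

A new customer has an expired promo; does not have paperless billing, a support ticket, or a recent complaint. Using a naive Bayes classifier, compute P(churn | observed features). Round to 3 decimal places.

0.808

churn: 0.2 × (1−0.3) × (1−0.55) × (1−0.3) × 0.5 = 0.02205
retain: 0.8 × (1−0.95) × (1−0.45) × (1−0.05) × 0.25 = 0.005225
P(churn | x) = 0.02205 / 0.027275 ≈ 0.808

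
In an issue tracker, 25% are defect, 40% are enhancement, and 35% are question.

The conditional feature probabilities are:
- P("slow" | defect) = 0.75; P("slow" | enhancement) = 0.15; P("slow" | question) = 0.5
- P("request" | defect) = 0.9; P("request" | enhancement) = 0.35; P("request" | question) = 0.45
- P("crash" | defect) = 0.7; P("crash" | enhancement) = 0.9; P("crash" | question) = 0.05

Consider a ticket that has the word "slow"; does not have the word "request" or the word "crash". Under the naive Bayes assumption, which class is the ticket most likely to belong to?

defect: 0.25 × 0.75 × (1−0.9) × (1−0.7) = 0.005625
enhancement: 0.4 × 0.15 × (1−0.35) × (1−0.9) = 0.0039
question: 0.35 × 0.5 × (1−0.45) × (1−0.05) = 0.0914375
Highest score → question.

question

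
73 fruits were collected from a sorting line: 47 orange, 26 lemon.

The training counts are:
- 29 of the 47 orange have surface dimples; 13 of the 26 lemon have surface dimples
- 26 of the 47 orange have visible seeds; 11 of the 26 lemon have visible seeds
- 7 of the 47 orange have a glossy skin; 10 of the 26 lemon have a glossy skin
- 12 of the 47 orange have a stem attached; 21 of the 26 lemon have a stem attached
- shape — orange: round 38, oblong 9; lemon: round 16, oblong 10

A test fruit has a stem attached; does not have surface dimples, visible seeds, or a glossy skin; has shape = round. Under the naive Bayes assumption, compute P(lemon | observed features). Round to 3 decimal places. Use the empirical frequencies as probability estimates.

orange: (47/73) × (18/47) × (21/47) × (40/47) × (12/47) × (38/47) ≈ 0.0193554
lemon: (26/73) × (13/26) × (15/26) × (16/26) × (21/26) × (16/26) ≈ 0.0314252
P(lemon | x) = 0.0314252 / 0.0507806 ≈ 0.619

0.619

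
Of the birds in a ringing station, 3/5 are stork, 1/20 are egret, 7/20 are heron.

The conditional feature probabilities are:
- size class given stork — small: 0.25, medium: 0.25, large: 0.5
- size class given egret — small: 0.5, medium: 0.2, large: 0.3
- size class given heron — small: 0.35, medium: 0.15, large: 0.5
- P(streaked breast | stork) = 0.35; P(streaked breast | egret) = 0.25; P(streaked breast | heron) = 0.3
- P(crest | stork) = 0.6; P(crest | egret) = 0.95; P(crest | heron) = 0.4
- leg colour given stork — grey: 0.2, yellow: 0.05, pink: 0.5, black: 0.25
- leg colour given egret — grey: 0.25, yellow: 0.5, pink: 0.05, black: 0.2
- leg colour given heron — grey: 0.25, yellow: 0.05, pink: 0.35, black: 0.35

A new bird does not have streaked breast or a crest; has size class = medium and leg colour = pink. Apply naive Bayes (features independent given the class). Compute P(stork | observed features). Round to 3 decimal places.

0.716

stork: 0.6 × 0.25 × (1−0.35) × (1−0.6) × 0.5 = 0.0195
egret: 0.05 × 0.2 × (1−0.25) × (1−0.95) × 0.05 = 0.00001875
heron: 0.35 × 0.15 × (1−0.3) × (1−0.4) × 0.35 = 0.0077175
P(stork | x) = 0.0195 / 0.02723625 ≈ 0.716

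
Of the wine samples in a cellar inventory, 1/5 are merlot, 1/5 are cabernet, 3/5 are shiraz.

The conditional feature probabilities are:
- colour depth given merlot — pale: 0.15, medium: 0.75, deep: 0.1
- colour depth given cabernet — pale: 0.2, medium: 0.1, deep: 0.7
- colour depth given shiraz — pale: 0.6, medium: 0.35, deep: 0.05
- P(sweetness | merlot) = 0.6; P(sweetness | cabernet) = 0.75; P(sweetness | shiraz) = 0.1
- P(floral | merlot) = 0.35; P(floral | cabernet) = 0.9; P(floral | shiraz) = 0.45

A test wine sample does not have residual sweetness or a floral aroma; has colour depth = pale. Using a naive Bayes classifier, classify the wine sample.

shiraz

merlot: 0.2 × 0.15 × (1−0.6) × (1−0.35) = 0.0078
cabernet: 0.2 × 0.2 × (1−0.75) × (1−0.9) = 0.001
shiraz: 0.6 × 0.6 × (1−0.1) × (1−0.45) = 0.1782
Highest score → shiraz.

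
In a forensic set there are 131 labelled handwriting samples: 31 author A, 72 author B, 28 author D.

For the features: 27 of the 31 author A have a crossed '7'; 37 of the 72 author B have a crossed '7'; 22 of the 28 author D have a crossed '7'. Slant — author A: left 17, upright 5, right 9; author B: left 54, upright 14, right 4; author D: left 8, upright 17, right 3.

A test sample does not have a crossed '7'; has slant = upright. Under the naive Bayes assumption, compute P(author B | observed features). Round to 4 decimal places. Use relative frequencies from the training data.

0.6135

author A: (31/131) × (4/31) × (5/31) ≈ 0.0049249
author B: (72/131) × (35/72) × (14/72) ≈ 0.0519508
author D: (28/131) × (6/28) × (17/28) ≈ 0.0278081
P(author B | x) = 0.0519508 / 0.0846838 ≈ 0.6135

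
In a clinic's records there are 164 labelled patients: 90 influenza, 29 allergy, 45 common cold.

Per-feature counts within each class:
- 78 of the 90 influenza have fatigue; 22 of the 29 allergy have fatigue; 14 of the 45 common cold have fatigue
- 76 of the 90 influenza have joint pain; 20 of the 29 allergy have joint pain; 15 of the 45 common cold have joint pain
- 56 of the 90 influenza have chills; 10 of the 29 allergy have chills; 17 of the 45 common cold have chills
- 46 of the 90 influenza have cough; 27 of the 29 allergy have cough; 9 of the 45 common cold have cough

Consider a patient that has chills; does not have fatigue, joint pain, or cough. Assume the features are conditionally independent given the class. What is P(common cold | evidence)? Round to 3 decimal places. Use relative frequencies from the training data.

0.910

influenza: (90/164) × (12/90) × (14/90) × (56/90) × (44/90) ≈ 0.00346241
allergy: (29/164) × (7/29) × (9/29) × (10/29) × (2/29) ≈ 0.000315016
common cold: (45/164) × (31/45) × (30/45) × (17/45) × (36/45) ≈ 0.0380849
P(common cold | x) = 0.0380849 / 0.041862326 ≈ 0.910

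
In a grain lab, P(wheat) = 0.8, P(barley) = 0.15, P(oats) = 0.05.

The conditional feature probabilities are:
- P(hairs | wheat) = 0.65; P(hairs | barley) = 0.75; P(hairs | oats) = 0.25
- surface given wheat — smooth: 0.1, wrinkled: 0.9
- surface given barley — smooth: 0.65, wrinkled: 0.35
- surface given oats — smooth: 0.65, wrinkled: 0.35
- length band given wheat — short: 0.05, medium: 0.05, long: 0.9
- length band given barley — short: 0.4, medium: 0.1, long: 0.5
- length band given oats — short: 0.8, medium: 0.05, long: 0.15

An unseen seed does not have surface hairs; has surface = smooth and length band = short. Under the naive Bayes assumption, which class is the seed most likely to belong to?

oats

wheat: 0.8 × (1−0.65) × 0.1 × 0.05 = 0.0014
barley: 0.15 × (1−0.75) × 0.65 × 0.4 = 0.00975
oats: 0.05 × (1−0.25) × 0.65 × 0.8 = 0.0195
Highest score → oats.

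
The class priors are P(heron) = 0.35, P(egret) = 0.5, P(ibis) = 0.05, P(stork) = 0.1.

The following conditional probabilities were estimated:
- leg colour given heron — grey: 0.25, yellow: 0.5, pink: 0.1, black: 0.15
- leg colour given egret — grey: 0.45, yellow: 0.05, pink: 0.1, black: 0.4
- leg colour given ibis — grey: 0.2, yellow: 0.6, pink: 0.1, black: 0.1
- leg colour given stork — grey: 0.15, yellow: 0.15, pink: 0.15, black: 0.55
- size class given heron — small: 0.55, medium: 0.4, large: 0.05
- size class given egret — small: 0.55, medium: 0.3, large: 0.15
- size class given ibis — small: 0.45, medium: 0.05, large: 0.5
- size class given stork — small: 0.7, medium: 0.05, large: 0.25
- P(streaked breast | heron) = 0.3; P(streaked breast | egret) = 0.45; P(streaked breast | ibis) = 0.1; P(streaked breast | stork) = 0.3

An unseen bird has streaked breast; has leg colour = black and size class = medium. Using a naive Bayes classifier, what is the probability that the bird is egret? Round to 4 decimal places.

heron: 0.35 × 0.15 × 0.4 × 0.3 = 0.0063
egret: 0.5 × 0.4 × 0.3 × 0.45 = 0.027
ibis: 0.05 × 0.1 × 0.05 × 0.1 = 0.000025
stork: 0.1 × 0.55 × 0.05 × 0.3 = 0.000825
P(egret | x) = 0.027 / 0.03415 ≈ 0.7906

0.7906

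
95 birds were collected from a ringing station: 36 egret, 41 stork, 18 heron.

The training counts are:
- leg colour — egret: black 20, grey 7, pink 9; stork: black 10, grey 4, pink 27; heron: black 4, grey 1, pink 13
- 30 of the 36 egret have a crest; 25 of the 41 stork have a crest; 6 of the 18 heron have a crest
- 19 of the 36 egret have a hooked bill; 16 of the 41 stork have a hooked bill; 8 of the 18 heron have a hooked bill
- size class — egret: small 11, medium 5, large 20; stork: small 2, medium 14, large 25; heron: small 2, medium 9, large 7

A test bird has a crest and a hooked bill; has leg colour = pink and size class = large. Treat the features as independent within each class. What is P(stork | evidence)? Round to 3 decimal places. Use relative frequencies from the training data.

0.571

egret: (36/95) × (9/36) × (30/36) × (19/36) × (20/36) ≈ 0.0231481
stork: (41/95) × (27/41) × (25/41) × (16/41) × (25/41) ≈ 0.0412371
heron: (18/95) × (13/18) × (6/18) × (8/18) × (7/18) ≈ 0.00788391
P(stork | x) = 0.0412371 / 0.07226911 ≈ 0.571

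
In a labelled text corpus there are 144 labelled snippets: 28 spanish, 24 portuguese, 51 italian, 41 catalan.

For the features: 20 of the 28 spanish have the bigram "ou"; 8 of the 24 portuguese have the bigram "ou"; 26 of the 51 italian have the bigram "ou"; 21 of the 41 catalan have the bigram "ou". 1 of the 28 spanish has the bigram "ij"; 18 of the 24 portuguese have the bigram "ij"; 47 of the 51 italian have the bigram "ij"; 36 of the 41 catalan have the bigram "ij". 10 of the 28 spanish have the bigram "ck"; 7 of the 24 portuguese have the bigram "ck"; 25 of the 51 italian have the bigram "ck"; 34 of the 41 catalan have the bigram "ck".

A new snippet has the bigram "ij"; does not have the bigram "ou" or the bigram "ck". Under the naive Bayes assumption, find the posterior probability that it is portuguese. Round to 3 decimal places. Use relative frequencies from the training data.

0.363

spanish: (28/144) × (8/28) × (1/28) × (18/28) ≈ 0.00127551
portuguese: (24/144) × (16/24) × (18/24) × (17/24) ≈ 0.0590278
italian: (51/144) × (25/51) × (47/51) × (26/51) ≈ 0.0815659
catalan: (41/144) × (20/41) × (36/41) × (7/41) ≈ 0.0208209
P(portuguese | x) = 0.0590278 / 0.16269011 ≈ 0.363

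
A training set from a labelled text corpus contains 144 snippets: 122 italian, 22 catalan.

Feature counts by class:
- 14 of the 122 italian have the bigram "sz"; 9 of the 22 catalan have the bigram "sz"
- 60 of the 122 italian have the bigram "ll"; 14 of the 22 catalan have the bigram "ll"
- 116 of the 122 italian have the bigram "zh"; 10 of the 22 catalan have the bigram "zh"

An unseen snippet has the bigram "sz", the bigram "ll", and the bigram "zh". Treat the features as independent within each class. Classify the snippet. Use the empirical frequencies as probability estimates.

italian

italian: (122/144) × (14/122) × (60/122) × (116/122) ≈ 0.0454627
catalan: (22/144) × (9/22) × (14/22) × (10/22) ≈ 0.0180785
Highest score → italian.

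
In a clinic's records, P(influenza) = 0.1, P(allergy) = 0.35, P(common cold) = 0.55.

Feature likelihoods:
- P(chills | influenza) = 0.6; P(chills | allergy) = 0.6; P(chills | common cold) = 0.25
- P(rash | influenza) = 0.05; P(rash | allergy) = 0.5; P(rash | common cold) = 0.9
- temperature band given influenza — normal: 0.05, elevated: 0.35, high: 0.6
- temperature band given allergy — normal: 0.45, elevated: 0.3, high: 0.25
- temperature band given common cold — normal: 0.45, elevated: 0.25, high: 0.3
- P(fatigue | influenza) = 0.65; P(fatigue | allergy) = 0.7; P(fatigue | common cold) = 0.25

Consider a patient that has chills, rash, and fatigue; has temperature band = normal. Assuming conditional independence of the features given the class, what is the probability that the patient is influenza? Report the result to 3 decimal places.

influenza: 0.1 × 0.6 × 0.05 × 0.05 × 0.65 = 0.0000975
allergy: 0.35 × 0.6 × 0.5 × 0.45 × 0.7 = 0.033075
common cold: 0.55 × 0.25 × 0.9 × 0.45 × 0.25 = 0.013921875
P(influenza | x) = 0.0000975 / 0.047094375 ≈ 0.002

0.002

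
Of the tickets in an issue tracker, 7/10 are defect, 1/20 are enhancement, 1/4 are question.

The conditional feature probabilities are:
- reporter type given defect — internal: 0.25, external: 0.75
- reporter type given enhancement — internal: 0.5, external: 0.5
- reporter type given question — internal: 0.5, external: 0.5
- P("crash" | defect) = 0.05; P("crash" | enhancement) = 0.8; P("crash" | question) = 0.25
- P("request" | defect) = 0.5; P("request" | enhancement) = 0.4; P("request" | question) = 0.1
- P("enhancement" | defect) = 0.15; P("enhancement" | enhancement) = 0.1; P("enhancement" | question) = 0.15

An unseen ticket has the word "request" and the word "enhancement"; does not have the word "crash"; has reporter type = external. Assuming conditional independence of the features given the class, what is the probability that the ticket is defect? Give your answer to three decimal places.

0.959

defect: 0.7 × 0.75 × (1−0.05) × 0.5 × 0.15 = 0.03740625
enhancement: 0.05 × 0.5 × (1−0.8) × 0.4 × 0.1 = 0.0002
question: 0.25 × 0.5 × (1−0.25) × 0.1 × 0.15 = 0.00140625
P(defect | x) = 0.03740625 / 0.0390125 ≈ 0.959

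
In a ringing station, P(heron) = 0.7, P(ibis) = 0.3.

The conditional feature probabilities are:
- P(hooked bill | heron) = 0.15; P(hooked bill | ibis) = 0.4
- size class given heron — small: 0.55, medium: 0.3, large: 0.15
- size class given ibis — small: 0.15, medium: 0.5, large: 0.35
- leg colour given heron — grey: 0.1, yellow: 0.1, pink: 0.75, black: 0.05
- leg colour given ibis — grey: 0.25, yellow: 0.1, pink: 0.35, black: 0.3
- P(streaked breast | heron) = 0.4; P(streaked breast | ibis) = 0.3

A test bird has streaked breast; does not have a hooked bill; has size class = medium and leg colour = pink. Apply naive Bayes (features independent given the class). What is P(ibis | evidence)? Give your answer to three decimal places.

0.150

heron: 0.7 × (1−0.15) × 0.3 × 0.75 × 0.4 = 0.05355
ibis: 0.3 × (1−0.4) × 0.5 × 0.35 × 0.3 = 0.00945
P(ibis | x) = 0.00945 / 0.063 ≈ 0.150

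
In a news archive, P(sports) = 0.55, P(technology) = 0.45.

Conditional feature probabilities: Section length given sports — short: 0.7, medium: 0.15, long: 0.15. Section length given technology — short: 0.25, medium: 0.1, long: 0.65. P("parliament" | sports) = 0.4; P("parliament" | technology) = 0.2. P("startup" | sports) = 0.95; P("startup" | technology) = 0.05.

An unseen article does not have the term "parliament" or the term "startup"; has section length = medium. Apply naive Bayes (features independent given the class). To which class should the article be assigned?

sports: 0.55 × 0.15 × (1−0.4) × (1−0.95) = 0.002475
technology: 0.45 × 0.1 × (1−0.2) × (1−0.05) = 0.0342
Highest score → technology.

technology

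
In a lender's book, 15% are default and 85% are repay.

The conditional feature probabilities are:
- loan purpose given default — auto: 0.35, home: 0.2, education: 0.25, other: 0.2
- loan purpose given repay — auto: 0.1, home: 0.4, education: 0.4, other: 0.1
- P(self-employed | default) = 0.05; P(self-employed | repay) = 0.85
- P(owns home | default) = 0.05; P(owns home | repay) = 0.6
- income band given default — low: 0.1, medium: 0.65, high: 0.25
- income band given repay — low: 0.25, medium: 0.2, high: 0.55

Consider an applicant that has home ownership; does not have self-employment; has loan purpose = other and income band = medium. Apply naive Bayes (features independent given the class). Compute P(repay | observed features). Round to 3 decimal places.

default: 0.15 × 0.2 × (1−0.05) × 0.05 × 0.65 = 0.00092625
repay: 0.85 × 0.1 × (1−0.85) × 0.6 × 0.2 = 0.00153
P(repay | x) = 0.00153 / 0.00245625 ≈ 0.623

0.623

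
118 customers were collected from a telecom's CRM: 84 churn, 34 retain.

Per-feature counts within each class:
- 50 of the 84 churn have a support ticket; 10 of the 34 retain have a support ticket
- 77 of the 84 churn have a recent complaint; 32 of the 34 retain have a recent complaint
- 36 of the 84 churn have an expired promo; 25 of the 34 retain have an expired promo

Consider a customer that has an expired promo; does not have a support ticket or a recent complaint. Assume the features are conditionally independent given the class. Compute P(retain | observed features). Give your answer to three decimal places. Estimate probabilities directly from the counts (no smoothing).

0.461

churn: (84/118) × (34/84) × (7/84) × (36/84) ≈ 0.0102906
retain: (34/118) × (24/34) × (2/34) × (25/34) ≈ 0.00879714
P(retain | x) = 0.00879714 / 0.01908774 ≈ 0.461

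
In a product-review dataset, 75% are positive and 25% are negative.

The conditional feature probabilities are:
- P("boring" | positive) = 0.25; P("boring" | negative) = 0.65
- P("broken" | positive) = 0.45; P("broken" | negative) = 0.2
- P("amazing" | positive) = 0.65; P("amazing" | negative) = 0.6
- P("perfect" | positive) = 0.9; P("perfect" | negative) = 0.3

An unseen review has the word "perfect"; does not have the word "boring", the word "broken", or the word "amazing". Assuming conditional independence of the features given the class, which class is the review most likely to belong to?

positive

positive: 0.75 × (1−0.25) × (1−0.45) × (1−0.65) × 0.9 = 0.097453125
negative: 0.25 × (1−0.65) × (1−0.2) × (1−0.6) × 0.3 = 0.0084
Highest score → positive.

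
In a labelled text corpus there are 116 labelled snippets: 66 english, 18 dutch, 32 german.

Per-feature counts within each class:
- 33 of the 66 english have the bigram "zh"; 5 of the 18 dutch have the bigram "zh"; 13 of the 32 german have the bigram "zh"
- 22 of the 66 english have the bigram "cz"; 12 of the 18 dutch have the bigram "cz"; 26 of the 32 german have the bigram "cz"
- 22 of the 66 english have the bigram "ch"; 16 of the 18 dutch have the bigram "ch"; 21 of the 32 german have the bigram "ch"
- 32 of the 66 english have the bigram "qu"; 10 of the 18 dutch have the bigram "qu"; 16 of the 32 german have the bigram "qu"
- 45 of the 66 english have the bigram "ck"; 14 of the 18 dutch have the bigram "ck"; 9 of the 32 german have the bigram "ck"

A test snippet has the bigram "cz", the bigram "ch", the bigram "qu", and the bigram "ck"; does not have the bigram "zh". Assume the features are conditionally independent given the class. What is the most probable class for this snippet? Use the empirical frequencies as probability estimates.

dutch

english: (66/116) × (33/66) × (22/66) × (22/66) × (32/66) × (45/66) ≈ 0.0104493
dutch: (18/116) × (13/18) × (12/18) × (16/18) × (10/18) × (14/18) ≈ 0.0286962
german: (32/116) × (19/32) × (26/32) × (21/32) × (16/32) × (9/32) ≈ 0.0122815
Highest score → dutch.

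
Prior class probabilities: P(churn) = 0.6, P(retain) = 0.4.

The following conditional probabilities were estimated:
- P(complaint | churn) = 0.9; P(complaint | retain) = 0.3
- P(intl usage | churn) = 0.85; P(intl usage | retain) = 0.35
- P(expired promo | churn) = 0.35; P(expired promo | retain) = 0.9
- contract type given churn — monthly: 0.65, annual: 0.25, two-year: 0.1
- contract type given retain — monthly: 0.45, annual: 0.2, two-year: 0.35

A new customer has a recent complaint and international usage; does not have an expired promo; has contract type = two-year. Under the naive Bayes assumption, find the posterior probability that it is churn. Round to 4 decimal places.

churn: 0.6 × 0.9 × 0.85 × (1−0.35) × 0.1 = 0.029835
retain: 0.4 × 0.3 × 0.35 × (1−0.9) × 0.35 = 0.00147
P(churn | x) = 0.029835 / 0.031305 ≈ 0.9530

0.9530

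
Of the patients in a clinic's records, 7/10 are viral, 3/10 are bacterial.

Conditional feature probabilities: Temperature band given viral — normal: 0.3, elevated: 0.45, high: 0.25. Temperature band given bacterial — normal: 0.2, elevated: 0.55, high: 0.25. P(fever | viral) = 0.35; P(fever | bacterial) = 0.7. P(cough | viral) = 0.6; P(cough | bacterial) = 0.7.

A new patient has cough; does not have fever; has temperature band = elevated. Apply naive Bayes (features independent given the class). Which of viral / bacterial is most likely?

viral

viral: 0.7 × 0.45 × (1−0.35) × 0.6 = 0.12285
bacterial: 0.3 × 0.55 × (1−0.7) × 0.7 = 0.03465
Highest score → viral.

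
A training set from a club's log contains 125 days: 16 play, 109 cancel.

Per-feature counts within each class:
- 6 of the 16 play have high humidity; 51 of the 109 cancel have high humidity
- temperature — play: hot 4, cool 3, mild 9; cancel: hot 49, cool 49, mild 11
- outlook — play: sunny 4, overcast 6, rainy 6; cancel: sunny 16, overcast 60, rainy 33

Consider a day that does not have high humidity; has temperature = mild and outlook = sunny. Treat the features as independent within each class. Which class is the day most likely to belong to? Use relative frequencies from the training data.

play: (16/125) × (10/16) × (9/16) × (4/16) = 0.01125
cancel: (109/125) × (58/109) × (11/109) × (16/109) ≈ 0.0068735
Highest score → play.

play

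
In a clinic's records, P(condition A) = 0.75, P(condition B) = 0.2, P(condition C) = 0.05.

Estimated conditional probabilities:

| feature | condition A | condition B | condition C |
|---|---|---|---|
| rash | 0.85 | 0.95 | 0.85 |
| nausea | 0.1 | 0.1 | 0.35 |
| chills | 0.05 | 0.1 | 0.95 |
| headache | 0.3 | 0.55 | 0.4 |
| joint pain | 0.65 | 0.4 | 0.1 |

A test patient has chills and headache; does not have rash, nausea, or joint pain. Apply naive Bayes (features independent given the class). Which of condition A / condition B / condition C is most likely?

condition A: 0.75 × (1−0.85) × (1−0.1) × 0.05 × 0.3 × (1−0.65) = 0.0005315625
condition B: 0.2 × (1−0.95) × (1−0.1) × 0.1 × 0.55 × (1−0.4) = 0.000297
condition C: 0.05 × (1−0.85) × (1−0.35) × 0.95 × 0.4 × (1−0.1) = 0.00166725
Highest score → condition C.

condition C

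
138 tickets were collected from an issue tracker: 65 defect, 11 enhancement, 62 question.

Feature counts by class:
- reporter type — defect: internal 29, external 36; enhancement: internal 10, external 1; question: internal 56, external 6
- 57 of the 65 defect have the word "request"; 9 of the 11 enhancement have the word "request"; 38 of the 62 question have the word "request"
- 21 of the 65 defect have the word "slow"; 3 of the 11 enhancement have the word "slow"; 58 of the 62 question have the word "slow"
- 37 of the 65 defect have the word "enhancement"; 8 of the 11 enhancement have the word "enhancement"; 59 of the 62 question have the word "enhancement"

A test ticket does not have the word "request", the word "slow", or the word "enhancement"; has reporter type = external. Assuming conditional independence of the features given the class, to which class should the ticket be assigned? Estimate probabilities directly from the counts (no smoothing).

defect: (65/138) × (36/65) × (8/65) × (44/65) × (28/65) ≈ 0.00936233
enhancement: (11/138) × (1/11) × (2/11) × (8/11) × (3/11) ≈ 0.000261327
question: (62/138) × (6/62) × (24/62) × (4/62) × (3/62) ≈ 0.0000525399
Highest score → defect.

defect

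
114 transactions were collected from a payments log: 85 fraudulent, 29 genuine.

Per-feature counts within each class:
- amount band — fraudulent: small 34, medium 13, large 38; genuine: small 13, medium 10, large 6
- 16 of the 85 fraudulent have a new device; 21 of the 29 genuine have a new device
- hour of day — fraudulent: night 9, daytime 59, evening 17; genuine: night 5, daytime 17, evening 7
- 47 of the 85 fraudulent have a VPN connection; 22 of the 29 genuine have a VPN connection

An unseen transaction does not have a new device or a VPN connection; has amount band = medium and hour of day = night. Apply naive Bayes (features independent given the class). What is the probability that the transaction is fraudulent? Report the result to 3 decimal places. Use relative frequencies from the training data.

0.813

fraudulent: (85/114) × (13/85) × (69/85) × (9/85) × (38/85) ≈ 0.00438184
genuine: (29/114) × (10/29) × (8/29) × (5/29) × (7/29) ≈ 0.00100707
P(fraudulent | x) = 0.00438184 / 0.00538891 ≈ 0.813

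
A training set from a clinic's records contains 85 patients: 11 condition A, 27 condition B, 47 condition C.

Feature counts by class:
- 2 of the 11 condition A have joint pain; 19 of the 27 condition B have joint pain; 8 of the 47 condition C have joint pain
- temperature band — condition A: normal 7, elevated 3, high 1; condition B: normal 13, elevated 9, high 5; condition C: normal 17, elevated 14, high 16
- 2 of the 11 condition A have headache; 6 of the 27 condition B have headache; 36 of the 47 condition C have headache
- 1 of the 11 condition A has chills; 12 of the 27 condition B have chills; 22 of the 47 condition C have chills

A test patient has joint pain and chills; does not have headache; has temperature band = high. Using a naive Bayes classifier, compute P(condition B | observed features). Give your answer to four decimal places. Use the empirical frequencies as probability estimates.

0.7959

condition A: (11/85) × (2/11) × (1/11) × (9/11) × (1/11) ≈ 0.000159102
condition B: (27/85) × (19/27) × (5/27) × (21/27) × (12/27) ≈ 0.0143092
condition C: (47/85) × (8/47) × (16/47) × (11/47) × (22/47) ≈ 0.00351005
P(condition B | x) = 0.0143092 / 0.017978352 ≈ 0.7959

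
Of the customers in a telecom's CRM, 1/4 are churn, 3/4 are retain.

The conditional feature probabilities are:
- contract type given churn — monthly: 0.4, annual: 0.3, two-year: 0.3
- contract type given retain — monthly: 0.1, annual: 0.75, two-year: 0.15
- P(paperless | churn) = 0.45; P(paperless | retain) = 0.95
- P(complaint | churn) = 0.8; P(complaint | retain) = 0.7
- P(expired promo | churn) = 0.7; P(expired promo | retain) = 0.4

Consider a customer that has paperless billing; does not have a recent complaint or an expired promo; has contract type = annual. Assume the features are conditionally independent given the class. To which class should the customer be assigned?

retain

churn: 0.25 × 0.3 × 0.45 × (1−0.8) × (1−0.7) = 0.002025
retain: 0.75 × 0.75 × 0.95 × (1−0.7) × (1−0.4) = 0.0961875
Highest score → retain.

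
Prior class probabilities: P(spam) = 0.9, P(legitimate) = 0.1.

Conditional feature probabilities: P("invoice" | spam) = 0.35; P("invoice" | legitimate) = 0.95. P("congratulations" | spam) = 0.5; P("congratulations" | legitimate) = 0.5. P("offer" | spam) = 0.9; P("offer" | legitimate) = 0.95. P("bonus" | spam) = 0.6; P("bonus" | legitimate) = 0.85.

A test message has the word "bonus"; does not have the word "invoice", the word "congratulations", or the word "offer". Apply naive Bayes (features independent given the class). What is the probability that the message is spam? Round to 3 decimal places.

spam: 0.9 × (1−0.35) × (1−0.5) × (1−0.9) × 0.6 = 0.01755
legitimate: 0.1 × (1−0.95) × (1−0.5) × (1−0.95) × 0.85 = 0.00010625
P(spam | x) = 0.01755 / 0.01765625 ≈ 0.994

0.994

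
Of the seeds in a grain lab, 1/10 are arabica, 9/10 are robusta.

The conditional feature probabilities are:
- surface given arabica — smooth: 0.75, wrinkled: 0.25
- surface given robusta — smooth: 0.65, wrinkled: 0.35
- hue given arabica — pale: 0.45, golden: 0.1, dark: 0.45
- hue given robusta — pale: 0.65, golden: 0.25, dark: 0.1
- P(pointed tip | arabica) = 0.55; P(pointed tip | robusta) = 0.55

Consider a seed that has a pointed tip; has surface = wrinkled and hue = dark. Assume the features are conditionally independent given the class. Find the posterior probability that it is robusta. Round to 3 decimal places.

0.737

arabica: 0.1 × 0.25 × 0.45 × 0.55 = 0.0061875
robusta: 0.9 × 0.35 × 0.1 × 0.55 = 0.017325
P(robusta | x) = 0.017325 / 0.0235125 ≈ 0.737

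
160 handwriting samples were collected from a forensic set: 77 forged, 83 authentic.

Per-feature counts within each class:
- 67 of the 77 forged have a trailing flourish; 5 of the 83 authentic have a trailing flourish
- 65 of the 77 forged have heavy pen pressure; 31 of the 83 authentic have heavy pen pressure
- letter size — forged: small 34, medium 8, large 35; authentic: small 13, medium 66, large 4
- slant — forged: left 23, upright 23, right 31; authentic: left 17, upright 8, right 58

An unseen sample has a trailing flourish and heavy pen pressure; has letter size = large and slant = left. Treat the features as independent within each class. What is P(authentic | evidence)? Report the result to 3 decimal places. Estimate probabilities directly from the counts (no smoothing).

forged: (77/160) × (67/77) × (65/77) × (35/77) × (23/77) ≈ 0.0479945
authentic: (83/160) × (5/83) × (31/83) × (4/83) × (17/83) ≈ 0.000115209
P(authentic | x) = 0.000115209 / 0.048109709 ≈ 0.002

0.002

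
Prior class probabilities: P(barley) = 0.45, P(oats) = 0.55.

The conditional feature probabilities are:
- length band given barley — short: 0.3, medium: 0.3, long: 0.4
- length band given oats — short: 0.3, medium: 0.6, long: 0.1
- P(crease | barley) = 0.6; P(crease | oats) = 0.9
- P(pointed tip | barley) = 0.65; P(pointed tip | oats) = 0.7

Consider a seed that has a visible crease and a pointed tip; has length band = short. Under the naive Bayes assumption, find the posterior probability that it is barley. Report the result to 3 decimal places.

barley: 0.45 × 0.3 × 0.6 × 0.65 = 0.05265
oats: 0.55 × 0.3 × 0.9 × 0.7 = 0.10395
P(barley | x) = 0.05265 / 0.1566 ≈ 0.336

0.336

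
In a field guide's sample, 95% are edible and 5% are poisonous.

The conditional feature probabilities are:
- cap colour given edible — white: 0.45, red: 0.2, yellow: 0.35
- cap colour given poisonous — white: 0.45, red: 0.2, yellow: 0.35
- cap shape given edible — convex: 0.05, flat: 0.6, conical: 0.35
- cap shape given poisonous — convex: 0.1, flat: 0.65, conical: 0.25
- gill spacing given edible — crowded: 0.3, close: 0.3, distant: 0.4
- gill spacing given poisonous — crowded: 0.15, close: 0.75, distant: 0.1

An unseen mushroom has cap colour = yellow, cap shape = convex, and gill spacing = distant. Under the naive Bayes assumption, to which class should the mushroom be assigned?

edible: 0.95 × 0.35 × 0.05 × 0.4 = 0.00665
poisonous: 0.05 × 0.35 × 0.1 × 0.1 = 0.000175
Highest score → edible.

edible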